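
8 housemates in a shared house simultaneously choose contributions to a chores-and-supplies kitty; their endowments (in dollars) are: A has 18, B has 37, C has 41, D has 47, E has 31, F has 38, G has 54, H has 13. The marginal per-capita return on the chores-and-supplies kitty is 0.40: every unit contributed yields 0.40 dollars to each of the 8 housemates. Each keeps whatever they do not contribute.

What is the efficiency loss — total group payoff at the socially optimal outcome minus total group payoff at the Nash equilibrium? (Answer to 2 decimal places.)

613.80 dollars

The private return per contributed unit is 0.40 < 1 for everyone, so the Nash equilibrium is zero contribution and the group total is Σ E_j = 18 + 37 + 41 + 47 + 31 + 38 + 54 + 13 = 279.
Each contributed unit returns 3.200 to the group, so the social optimum is full contribution by everyone: group total = 3.200 × 279 = 892.80.
Efficiency loss = (3.200 − 1) × 279 = 613.80.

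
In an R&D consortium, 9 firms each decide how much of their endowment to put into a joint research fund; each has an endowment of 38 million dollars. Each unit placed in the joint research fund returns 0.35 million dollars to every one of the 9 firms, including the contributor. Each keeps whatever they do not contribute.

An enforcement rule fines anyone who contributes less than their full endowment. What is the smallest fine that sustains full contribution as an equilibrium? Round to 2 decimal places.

Given the others contribute fully, the best deviation is to contribute 0 (any partial contribution still incurs the fine and gives up units whose private return 0.35 is below 1).
Deviating from 38 to 0 saves 38 million dollars but forfeits the deviator's share of the drop in the joint research fund: 0.35 × 38 = 13.30.
So the deviation gain is 38 − 13.30 = 24.70, and the fine must be at least 24.70 million dollars to wipe it out.

24.70 million dollars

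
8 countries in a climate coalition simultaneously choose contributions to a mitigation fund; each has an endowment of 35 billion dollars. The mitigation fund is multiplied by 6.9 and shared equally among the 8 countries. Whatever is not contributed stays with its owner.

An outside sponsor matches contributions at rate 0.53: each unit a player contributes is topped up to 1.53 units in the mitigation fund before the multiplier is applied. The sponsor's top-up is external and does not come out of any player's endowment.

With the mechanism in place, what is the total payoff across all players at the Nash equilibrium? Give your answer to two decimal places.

2955.96 billion dollars

Under the mechanism each unit contributed yields 6.9 × 1.53 / 8 = 1.3196 back to its contributor per unit of net cost, which exceeds 1, making full contribution the dominant choice for everyone.
So the Nash equilibrium is full contribution by all 8; the group earns 6.9 × 1.53 × 280 = 2955.96.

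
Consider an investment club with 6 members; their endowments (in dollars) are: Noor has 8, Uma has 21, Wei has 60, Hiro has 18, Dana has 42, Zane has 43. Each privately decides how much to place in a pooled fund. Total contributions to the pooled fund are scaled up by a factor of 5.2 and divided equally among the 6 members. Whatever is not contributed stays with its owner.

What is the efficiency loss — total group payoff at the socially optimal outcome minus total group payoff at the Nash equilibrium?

The private return per contributed unit is 5.2/6 = 0.8667 < 1 for every player regardless of endowment, so the Nash equilibrium is zero contribution and the group total is Σ E_j = 8 + 21 + 60 + 18 + 42 + 43 = 192.
Each contributed unit returns 5.200 to the group, so the social optimum is full contribution by everyone: group total = 5.200 × 192 = 998.40.
Efficiency loss = (5.200 − 1) × 192 = 806.40.

806.40 dollars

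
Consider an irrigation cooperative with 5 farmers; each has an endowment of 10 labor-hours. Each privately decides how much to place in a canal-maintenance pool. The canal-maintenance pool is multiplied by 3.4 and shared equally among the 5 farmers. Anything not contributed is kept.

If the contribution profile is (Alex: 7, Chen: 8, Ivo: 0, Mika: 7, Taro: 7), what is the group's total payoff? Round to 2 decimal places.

119.60 labor-hours

Total contributed: 7 + 8 + 0 + 7 + 7 = 29; total kept: 5 × 10 − 29 = 21.
The canal-maintenance pool pays out 3.4 × 29 = 98.60 in aggregate.
Group total = 21 + 98.60 = 119.60.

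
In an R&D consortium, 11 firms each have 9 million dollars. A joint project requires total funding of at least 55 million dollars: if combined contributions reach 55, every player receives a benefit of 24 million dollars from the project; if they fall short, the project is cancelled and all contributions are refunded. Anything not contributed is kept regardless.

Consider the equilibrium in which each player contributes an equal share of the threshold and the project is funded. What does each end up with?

28 million dollars

Equal share of the threshold: 55/11 = 5.
At this profile no one gains by cutting their contribution: any cut drops the total below 55, the project is cancelled, contributions are refunded, and the deviator ends with 9, which is less than 9 − 5 + 24 = 28. Contributing more than 5 just wastes the excess. So contributing exactly 5 is a best response.
Each player's payoff: 9 − 5 + 24 = 28.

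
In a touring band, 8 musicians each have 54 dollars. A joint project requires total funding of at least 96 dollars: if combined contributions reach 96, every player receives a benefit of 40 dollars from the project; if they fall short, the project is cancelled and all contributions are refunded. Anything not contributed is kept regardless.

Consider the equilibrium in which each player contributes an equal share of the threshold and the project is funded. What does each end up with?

Equal share of the threshold: 96/8 = 12.
At this profile no one gains by cutting their contribution: any cut drops the total below 96, the project is cancelled, contributions are refunded, and the deviator ends with 54, which is less than 54 − 12 + 40 = 82. Contributing more than 12 just wastes the excess. So contributing exactly 12 is a best response.
Each player's payoff: 54 − 12 + 40 = 82.

82 dollars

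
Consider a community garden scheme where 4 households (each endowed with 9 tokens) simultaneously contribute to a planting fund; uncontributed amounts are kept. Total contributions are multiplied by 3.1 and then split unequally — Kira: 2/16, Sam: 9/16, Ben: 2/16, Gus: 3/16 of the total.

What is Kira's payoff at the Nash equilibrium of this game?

12.49 tokens

Player j's private return per contributed unit is 3.1 × (j's share). Contributing is weakly dominant for j when that share is at least 1/3.1 = 0.3226, and contributing 0 is dominant otherwise.
The only share above 0.3226 is Sam's 9/16, contributing 9; the remaining 3 contribute 0. Total contributed: 9.
Kira keeps 9 and receives 3.1 × 9 × 2/16 = 3.49 from the planting fund, for a payoff of 12.49.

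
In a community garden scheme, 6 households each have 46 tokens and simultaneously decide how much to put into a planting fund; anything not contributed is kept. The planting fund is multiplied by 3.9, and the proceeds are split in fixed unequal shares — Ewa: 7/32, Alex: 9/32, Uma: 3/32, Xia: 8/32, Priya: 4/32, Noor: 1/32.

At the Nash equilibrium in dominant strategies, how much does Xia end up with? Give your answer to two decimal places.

90.85 tokens

A player with share s gets back 3.9·s per unit contributed, so full contribution is dominant for anyone with s > 1/3.9 = 0.2564 and zero contribution is dominant for anyone below.
Only Alex (9/32) clears that bar, contributing 46; the remaining 5 contribute 0. Total contributed: 46.
Xia keeps 46 and receives 3.9 × 46 × 8/32 = 44.85 from the planting fund, for a payoff of 90.85.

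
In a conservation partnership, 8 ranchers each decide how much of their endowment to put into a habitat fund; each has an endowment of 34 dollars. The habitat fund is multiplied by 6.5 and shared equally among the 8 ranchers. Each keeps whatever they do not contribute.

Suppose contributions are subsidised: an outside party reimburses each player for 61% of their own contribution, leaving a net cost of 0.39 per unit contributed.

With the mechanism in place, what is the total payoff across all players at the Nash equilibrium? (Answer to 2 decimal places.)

1933.92 dollars

With the mechanism, a contributed unit returns (6.5/8) / 0.39 = 2.0833 per unit of net cost to the contributor — now above 1 — so contributing fully is weakly dominant for every player.
So the Nash equilibrium is full contribution by all 8; the group earns 8 × (34 × 0.61 + 6.5 × 34) = 1933.92.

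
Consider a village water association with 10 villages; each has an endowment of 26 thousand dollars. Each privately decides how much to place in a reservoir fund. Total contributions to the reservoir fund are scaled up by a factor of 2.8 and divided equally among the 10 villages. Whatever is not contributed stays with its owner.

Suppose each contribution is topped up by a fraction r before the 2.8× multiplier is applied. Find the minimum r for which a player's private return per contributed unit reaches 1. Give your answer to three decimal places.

With matching at rate r, one contributed unit becomes (1 + r) in the reservoir fund and returns 2.8 × (1 + r) / 10 to the contributor.
Setting this equal to 1: 1 + r = 10/2.8 = 3.5714.
So the minimum matching rate is r = 3.5714 − 1 = 2.571.

2.571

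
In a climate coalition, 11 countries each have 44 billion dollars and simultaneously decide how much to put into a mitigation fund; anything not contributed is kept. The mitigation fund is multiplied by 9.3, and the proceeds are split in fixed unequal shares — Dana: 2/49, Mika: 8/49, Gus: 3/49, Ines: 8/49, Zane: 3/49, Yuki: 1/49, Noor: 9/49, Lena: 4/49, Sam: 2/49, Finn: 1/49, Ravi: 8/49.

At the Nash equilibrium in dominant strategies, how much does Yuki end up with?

77.40 billion dollars

A player with share s gets back 9.3·s per unit contributed, so full contribution is dominant for anyone with s > 1/9.3 = 0.1075 and zero contribution is dominant for anyone below.
The shares above 0.1075 belong to Mika, Ines, Noor and Ravi, contributing 44 each; the remaining 7 contribute 0. Total contributed: 176.
Yuki keeps 44 and receives 9.3 × 176 × 1/49 = 33.40 from the mitigation fund, for a payoff of 77.40.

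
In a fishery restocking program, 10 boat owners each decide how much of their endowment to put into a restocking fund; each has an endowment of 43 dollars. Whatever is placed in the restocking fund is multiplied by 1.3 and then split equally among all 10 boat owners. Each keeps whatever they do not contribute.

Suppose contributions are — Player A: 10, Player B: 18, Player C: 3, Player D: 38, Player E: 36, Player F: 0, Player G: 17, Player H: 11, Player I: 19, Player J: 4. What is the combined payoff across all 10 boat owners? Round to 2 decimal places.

476.80 dollars

Total contributed: 10 + 18 + 3 + 38 + 36 + 0 + 17 + 11 + 19 + 4 = 156; total kept: 10 × 43 − 156 = 274.
The restocking fund pays out 1.3 × 156 = 202.80 in aggregate.
Group total = 274 + 202.80 = 476.80.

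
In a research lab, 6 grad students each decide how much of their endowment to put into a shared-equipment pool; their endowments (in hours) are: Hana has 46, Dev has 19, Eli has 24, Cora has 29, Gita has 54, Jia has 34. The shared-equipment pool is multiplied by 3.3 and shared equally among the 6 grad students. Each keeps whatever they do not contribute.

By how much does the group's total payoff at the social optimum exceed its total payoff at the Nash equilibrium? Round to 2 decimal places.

473.80 hours

The private return per contributed unit is 3.3/6 = 0.5500 < 1 for every player regardless of endowment, so the Nash equilibrium is zero contribution and the group total is Σ E_j = 46 + 19 + 24 + 29 + 54 + 34 = 206.
Each contributed unit returns 3.300 to the group, so the social optimum is full contribution by everyone: group total = 3.300 × 206 = 679.80.
Efficiency loss = (3.300 − 1) × 206 = 473.80.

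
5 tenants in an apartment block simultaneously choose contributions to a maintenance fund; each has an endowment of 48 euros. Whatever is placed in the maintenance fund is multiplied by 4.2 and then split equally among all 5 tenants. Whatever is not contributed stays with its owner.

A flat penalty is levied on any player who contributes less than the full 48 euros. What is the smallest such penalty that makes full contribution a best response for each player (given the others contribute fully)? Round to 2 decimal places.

Given the others contribute fully, the best deviation is to contribute 0 (any partial contribution still incurs the fine and gives up units whose private return 0.8400 is below 1).
Deviating from 48 to 0 saves 48 euros but forfeits the deviator's share of the drop in the maintenance fund: 4.2/5 × 48 = 40.32.
So the deviation gain is 48 − 40.32 = 7.68, and the fine must be at least 7.68 euros to wipe it out.

7.68 euros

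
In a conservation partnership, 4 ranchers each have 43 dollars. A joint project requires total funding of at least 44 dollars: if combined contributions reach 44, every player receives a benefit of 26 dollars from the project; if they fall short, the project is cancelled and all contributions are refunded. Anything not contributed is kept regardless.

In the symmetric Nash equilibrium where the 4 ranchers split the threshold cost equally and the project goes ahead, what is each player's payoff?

Equal share of the threshold: 44/4 = 11.
At this profile no one gains by cutting their contribution: any cut drops the total below 44, the project is cancelled, contributions are refunded, and the deviator ends with 43, which is less than 43 − 11 + 26 = 58. Contributing more than 11 just wastes the excess. So contributing exactly 11 is a best response.
Each player's payoff: 43 − 11 + 26 = 58.

58 dollars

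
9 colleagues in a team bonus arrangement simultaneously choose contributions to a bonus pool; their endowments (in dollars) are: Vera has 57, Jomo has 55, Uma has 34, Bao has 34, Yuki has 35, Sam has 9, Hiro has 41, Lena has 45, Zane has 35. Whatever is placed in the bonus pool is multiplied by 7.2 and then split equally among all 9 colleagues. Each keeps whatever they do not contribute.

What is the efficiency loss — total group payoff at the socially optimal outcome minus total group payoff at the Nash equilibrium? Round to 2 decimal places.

2139.00 dollars

The private return per contributed unit is 7.2/9 = 0.8000 < 1 for every player regardless of endowment, so the Nash equilibrium is zero contribution and the group total is Σ E_j = 57 + 55 + 34 + 34 + 35 + 9 + 41 + 45 + 35 = 345.
Each contributed unit returns 7.200 to the group, so the social optimum is full contribution by everyone: group total = 7.200 × 345 = 2484.00.
Efficiency loss = (7.200 − 1) × 345 = 2139.00.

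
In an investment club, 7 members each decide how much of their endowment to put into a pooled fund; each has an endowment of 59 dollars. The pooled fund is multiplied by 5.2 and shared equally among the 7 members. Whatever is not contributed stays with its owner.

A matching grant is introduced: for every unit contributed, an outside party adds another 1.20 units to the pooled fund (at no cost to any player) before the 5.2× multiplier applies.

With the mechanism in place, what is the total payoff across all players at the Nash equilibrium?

4724.72 dollars

Under the mechanism each unit contributed yields 5.2 × 2.20 / 7 = 1.6343 back to its contributor per unit of net cost, which exceeds 1, making full contribution the dominant choice for everyone.
At the Nash equilibrium everyone contributes 59. Group total payoff = 5.2 × 2.20 × 413 = 4724.72.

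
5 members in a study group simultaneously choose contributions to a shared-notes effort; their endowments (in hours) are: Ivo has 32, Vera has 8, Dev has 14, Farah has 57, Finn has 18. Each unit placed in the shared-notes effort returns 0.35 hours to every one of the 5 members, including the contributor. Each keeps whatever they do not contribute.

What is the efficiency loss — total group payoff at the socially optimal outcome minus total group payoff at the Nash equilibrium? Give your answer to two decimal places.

96.75 hours

The private return per contributed unit is 0.35 < 1 for everyone, so the Nash equilibrium is zero contribution and the group total is Σ E_j = 32 + 8 + 14 + 57 + 18 = 129.
Each contributed unit returns 1.750 to the group, so the social optimum is full contribution by everyone: group total = 1.750 × 129 = 225.75.
Efficiency loss = (1.750 − 1) × 129 = 96.75.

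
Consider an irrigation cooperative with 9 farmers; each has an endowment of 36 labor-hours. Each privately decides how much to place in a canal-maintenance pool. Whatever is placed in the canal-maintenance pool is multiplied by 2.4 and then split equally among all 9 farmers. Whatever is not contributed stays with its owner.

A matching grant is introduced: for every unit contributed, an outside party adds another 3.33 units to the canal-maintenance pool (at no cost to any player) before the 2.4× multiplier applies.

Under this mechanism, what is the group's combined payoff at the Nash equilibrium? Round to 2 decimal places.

3367.01 labor-hours

With the mechanism, a contributed unit returns 2.4 × 4.33 / 9 = 1.1547 per unit of net cost to the contributor — now above 1 — so contributing fully is weakly dominant for every player.
So the Nash equilibrium is full contribution by all 9; the group earns 2.4 × 4.33 × 324 = 3367.01.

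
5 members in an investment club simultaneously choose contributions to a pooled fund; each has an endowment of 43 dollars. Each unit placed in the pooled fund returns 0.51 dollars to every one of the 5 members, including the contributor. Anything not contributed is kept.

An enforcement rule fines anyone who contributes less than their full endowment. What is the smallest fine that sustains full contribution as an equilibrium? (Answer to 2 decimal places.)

Given the others contribute fully, the best deviation is to contribute 0 (any partial contribution still incurs the fine and gives up units whose private return 0.51 is below 1).
Deviating from 43 to 0 saves 43 dollars but forfeits the deviator's share of the drop in the pooled fund: 0.51 × 43 = 21.93.
So the deviation gain is 43 − 21.93 = 21.07, and the fine must be at least 21.07 dollars to wipe it out.

21.07 dollars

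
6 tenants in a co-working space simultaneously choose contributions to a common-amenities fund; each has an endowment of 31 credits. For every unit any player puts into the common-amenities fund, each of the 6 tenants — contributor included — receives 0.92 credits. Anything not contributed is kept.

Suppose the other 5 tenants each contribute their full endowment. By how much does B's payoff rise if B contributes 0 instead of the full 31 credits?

2.48 credits

Switching from a contribution of 31 to 0 lets B keep an extra 31 credits, but lowers the common-amenities fund by 31, which costs B their own share of that drop: 0.92 × 31 = 28.52.
Net gain = 31 − 28.52 = 2.48. The private return per contributed unit (0.92) is below 1, so free-riding is indeed the best response regardless of what the others do.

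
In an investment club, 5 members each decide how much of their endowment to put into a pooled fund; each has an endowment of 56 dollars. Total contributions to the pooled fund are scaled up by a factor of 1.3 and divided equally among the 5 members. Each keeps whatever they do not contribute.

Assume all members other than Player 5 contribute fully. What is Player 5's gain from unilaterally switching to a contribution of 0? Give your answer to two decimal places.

Switching from a contribution of 56 to 0 lets Player 5 keep an extra 56 dollars, but lowers the pooled fund by 56, which costs Player 5 their own share of that drop: 1.3/5 × 56 = 14.56.
Net gain = 56 − 14.56 = 41.44. The private return per contributed unit (0.2600) is below 1, so free-riding is indeed the best response regardless of what the others do.

41.44 dollars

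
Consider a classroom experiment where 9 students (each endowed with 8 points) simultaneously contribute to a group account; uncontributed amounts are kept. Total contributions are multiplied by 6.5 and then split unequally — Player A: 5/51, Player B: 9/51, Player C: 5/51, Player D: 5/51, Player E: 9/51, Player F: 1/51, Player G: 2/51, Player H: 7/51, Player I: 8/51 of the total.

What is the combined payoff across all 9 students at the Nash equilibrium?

A player with share s gets back 6.5·s per unit contributed, so full contribution is dominant for anyone with s > 1/6.5 = 0.1538 and zero contribution is dominant for anyone below.
The shares above 0.1538 belong to Player B, Player E and Player I, contributing 8 each; the remaining 6 contribute 0. Total contributed: 24.
The group account pays out 6.5 × 24 = 156.00 in total (split across the unequal shares, but the aggregate is all that matters for the group sum).
The 6 free-riders keep 8 each, adding 48. Group total = 48 + 156.00 = 204.00.

204.00 points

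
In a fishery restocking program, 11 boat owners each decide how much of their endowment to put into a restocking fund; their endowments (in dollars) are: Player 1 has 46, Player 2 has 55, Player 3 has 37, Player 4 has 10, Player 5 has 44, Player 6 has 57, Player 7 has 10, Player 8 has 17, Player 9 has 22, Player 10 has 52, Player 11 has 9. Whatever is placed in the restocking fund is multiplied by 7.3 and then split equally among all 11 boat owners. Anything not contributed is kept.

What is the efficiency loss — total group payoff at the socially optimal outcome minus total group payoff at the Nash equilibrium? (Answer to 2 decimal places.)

The private return per contributed unit is 7.3/11 = 0.6636 < 1 for every player regardless of endowment, so the Nash equilibrium is zero contribution and the group total is Σ E_j = 46 + 55 + 37 + 10 + 44 + 57 + 10 + 17 + 22 + 52 + 9 = 359.
Each contributed unit returns 7.300 to the group, so the social optimum is full contribution by everyone: group total = 7.300 × 359 = 2620.70.
Efficiency loss = (7.300 − 1) × 359 = 2261.70.

2261.70 dollars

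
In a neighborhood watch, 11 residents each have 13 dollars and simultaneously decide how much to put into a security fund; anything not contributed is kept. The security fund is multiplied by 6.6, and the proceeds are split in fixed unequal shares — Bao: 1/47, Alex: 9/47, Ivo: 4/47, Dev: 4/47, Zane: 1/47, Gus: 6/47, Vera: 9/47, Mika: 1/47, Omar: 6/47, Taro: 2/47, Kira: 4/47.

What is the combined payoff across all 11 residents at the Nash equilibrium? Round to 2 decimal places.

288.60 dollars

A player with share s gets back 6.6·s per unit contributed, so full contribution is dominant for anyone with s > 1/6.6 = 0.1515 and zero contribution is dominant for anyone below.
Alex and Vera are above the threshold, contributing 13 each; the remaining 9 contribute 0. Total contributed: 26.
The security fund pays out 6.6 × 26 = 171.60 in total (split across the unequal shares, but the aggregate is all that matters for the group sum).
The 9 free-riders keep 13 each, adding 117. Group total = 117 + 171.60 = 288.60.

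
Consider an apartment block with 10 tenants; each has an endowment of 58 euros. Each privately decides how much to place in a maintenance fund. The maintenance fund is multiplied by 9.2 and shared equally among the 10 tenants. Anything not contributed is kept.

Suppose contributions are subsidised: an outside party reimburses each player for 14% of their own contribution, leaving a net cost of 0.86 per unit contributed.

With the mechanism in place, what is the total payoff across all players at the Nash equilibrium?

5417.20 euros

The effective private return per unit is now (9.2/10) / 0.86 = 1.0698 > 1, so every player's dominant strategy flips to full contribution.
At the Nash equilibrium everyone contributes 58. Group total payoff = 10 × (58 × 0.14 + 9.2 × 58) = 5417.20.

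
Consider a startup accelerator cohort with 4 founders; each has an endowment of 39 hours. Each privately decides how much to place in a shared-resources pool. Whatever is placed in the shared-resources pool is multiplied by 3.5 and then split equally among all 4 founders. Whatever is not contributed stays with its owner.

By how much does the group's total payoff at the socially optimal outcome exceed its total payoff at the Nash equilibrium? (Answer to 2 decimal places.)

Each contributed unit returns 3.5/4 = 0.8750 to its contributor — below 1 — so contributing 0 is dominant for every player. At the Nash equilibrium everyone keeps their 39, and the group total is 4 × 39 = 156.
Each contributed unit returns 3.500 to the group as a whole (0.8750 to each of 4 players), which exceeds 1, so the social optimum is full contribution: group total = 3.500 × 156 = 546.00.
Efficiency loss = 546.00 − 156 = 390.00.

390.00 hours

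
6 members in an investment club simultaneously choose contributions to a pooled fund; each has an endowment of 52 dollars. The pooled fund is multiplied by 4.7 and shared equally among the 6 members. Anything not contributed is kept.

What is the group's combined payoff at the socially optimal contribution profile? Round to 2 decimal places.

Each contributed unit returns 4.700 to the group as a whole (0.7833 to each of 6 players), which exceeds 1, so the social optimum is full contribution: group total = 4.700 × 312 = 1466.40.

1466.40 dollars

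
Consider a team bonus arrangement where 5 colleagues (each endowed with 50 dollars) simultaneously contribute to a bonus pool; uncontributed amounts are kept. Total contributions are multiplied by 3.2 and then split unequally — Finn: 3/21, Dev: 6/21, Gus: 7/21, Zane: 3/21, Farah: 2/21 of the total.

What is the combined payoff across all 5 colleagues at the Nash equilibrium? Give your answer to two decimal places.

360.00 dollars

A player with share s gets back 3.2·s per unit contributed, so full contribution is dominant for anyone with s > 1/3.2 = 0.3125 and zero contribution is dominant for anyone below.
Only Gus (7/21) clears that bar, contributing 50; the remaining 4 contribute 0. Total contributed: 50.
The bonus pool pays out 3.2 × 50 = 160.00 in total (split across the unequal shares, but the aggregate is all that matters for the group sum).
The 4 free-riders keep 50 each, adding 200. Group total = 200 + 160.00 = 360.00.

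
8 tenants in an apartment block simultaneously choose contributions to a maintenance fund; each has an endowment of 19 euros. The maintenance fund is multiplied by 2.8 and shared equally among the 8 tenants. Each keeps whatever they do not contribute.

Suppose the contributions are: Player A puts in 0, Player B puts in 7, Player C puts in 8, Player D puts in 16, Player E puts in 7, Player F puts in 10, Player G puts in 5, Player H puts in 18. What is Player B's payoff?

36.85 euros

Total contributed: 0 + 7 + 8 + 16 + 7 + 10 + 5 + 18 = 71.
Each receives 2.8 × 71 / 8 = 24.85 from the maintenance fund.
Player B keeps 19 − 7 = 12, so Player B's payoff is 12 + 24.85 = 36.85.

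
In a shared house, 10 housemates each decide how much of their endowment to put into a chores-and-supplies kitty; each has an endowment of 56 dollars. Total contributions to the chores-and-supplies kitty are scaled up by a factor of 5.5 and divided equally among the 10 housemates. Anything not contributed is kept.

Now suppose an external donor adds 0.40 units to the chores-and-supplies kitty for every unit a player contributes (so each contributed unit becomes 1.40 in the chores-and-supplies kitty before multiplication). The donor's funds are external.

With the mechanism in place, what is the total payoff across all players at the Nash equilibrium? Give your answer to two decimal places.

With the mechanism, a contributed unit returns 5.5 × 1.40 / 10 = 0.7700 per unit of net cost — still below 1 — so contributing 0 remains dominant for every player.
At the Nash equilibrium no one contributes; group total payoff = 10 × 56 = 560.

560.00 dollars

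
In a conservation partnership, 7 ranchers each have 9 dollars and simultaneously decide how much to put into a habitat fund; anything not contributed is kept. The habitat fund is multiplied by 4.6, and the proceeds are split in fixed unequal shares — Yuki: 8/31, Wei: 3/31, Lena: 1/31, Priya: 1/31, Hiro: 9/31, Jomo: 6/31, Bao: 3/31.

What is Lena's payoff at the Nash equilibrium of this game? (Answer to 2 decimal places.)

11.67 dollars

For player j, contributing a unit is worthwhile iff 4.6 × (j's share) ≥ 1, i.e. iff j's share is at least 0.2174.
The shares above 0.2174 belong to Yuki and Hiro, contributing 9 each; the remaining 5 contribute 0. Total contributed: 18.
Lena keeps 9 and receives 4.6 × 18 × 1/31 = 2.67 from the habitat fund, for a payoff of 11.67.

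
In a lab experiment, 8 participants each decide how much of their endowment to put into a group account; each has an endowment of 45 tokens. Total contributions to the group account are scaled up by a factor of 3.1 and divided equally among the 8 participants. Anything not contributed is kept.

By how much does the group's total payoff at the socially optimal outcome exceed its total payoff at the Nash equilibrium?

756.00 tokens

Each contributed unit returns 3.1/8 = 0.3875 to its contributor — below 1 — so contributing 0 is dominant for every player. At the Nash equilibrium everyone keeps their 45, and the group total is 8 × 45 = 360.
Each contributed unit returns 3.100 to the group as a whole (0.3875 to each of 8 players), which exceeds 1, so the social optimum is full contribution: group total = 3.100 × 360 = 1116.00.
Efficiency loss = 1116.00 − 360 = 756.00.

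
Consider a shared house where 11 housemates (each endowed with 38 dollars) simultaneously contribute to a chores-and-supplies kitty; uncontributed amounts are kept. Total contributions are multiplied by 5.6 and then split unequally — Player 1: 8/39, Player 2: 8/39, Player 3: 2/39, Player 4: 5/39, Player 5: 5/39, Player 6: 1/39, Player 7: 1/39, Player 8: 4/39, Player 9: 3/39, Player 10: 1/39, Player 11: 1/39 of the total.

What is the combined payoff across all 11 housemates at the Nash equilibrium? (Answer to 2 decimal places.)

Player j's private return per contributed unit is 5.6 × (j's share). Contributing is weakly dominant for j when that share is at least 1/5.6 = 0.1786, and contributing 0 is dominant otherwise.
The shares above 0.1786 belong to Player 1 and Player 2, contributing 38 each; the remaining 9 contribute 0. Total contributed: 76.
The chores-and-supplies kitty pays out 5.6 × 76 = 425.60 in total (split across the unequal shares, but the aggregate is all that matters for the group sum).
The 9 free-riders keep 38 each, adding 342. Group total = 342 + 425.60 = 767.60.

767.60 dollars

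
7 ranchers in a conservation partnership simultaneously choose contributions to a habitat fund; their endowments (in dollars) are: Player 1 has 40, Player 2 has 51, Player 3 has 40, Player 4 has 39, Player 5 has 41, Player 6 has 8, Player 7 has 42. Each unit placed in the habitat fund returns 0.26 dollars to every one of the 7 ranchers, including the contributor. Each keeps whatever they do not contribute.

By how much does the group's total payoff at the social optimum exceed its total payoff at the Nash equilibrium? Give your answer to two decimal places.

The private return per contributed unit is 0.26 < 1 for everyone, so the Nash equilibrium is zero contribution and the group total is Σ E_j = 40 + 51 + 40 + 39 + 41 + 8 + 42 = 261.
Each contributed unit returns 1.820 to the group, so the social optimum is full contribution by everyone: group total = 1.820 × 261 = 475.02.
Efficiency loss = (1.820 − 1) × 261 = 214.02.

214.02 dollars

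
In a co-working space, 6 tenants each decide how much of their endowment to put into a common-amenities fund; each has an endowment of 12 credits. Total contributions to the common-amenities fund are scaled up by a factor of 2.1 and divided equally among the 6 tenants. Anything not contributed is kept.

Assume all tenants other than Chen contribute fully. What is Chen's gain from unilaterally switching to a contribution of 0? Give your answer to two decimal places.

7.80 credits

Switching from a contribution of 12 to 0 lets Chen keep an extra 12 credits, but lowers the common-amenities fund by 12, which costs Chen their own share of that drop: 2.1/6 × 12 = 4.20.
Net gain = 12 − 4.20 = 7.80. The private return per contributed unit (0.3500) is below 1, so free-riding is indeed the best response regardless of what the others do.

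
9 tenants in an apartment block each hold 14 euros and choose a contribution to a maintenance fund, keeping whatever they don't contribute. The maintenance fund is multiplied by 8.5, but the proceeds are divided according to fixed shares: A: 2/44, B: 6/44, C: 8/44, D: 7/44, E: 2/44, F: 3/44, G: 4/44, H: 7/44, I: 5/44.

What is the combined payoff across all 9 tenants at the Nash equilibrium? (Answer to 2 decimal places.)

546.00 euros

For player j, contributing a unit is worthwhile iff 8.5 × (j's share) ≥ 1, i.e. iff j's share is at least 0.1176.
B, C, D and H are above the threshold, contributing 14 each; the remaining 5 contribute 0. Total contributed: 56.
The maintenance fund pays out 8.5 × 56 = 476.00 in total (split across the unequal shares, but the aggregate is all that matters for the group sum).
The 5 free-riders keep 14 each, adding 70. Group total = 70 + 476.00 = 546.00.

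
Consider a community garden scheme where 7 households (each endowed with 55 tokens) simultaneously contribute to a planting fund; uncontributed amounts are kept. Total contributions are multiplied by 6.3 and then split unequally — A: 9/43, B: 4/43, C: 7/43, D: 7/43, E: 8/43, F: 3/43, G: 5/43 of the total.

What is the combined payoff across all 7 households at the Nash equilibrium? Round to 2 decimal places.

Each unit j contributes comes back to j as 6.3 × (j's share), so j prefers to contribute only if that share exceeds 1/6.3 = 0.1587; otherwise keeping the unit dominates.
The shares above 0.1587 belong to A, C, D and E, contributing 55 each; the remaining 3 contribute 0. Total contributed: 220.
The planting fund pays out 6.3 × 220 = 1386.00 in total (split across the unequal shares, but the aggregate is all that matters for the group sum).
The 3 free-riders keep 55 each, adding 165. Group total = 165 + 1386.00 = 1551.00.

1551.00 tokens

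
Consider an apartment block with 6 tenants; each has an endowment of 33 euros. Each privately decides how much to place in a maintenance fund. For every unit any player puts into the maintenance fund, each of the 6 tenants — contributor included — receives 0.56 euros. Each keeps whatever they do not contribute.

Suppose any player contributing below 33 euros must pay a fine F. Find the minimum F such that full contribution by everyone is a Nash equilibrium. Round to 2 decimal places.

Given the others contribute fully, the best deviation is to contribute 0 (any partial contribution still incurs the fine and gives up units whose private return 0.56 is below 1).
Deviating from 33 to 0 saves 33 euros but forfeits the deviator's share of the drop in the maintenance fund: 0.56 × 33 = 18.48.
So the deviation gain is 33 − 18.48 = 14.52, and the fine must be at least 14.52 euros to wipe it out.

14.52 euros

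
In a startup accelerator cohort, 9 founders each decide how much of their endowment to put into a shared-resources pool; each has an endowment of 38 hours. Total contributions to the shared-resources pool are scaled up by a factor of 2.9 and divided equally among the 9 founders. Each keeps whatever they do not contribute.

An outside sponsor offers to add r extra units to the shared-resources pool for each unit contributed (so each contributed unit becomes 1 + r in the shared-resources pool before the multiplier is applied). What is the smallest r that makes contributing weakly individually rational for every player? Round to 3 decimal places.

With matching at rate r, one contributed unit becomes (1 + r) in the shared-resources pool and returns 2.9 × (1 + r) / 9 to the contributor.
Setting this equal to 1: 1 + r = 9/2.9 = 3.1034.
So the minimum matching rate is r = 3.1034 − 1 = 2.103.

2.103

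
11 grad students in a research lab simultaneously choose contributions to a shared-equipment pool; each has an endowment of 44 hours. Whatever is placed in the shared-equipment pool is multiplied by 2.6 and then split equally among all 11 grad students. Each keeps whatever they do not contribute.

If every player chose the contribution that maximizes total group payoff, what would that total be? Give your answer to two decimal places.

1258.40 hours

Each contributed unit returns 2.600 to the group as a whole (0.2364 to each of 11 players), which exceeds 1, so the social optimum is full contribution: group total = 2.600 × 484 = 1258.40.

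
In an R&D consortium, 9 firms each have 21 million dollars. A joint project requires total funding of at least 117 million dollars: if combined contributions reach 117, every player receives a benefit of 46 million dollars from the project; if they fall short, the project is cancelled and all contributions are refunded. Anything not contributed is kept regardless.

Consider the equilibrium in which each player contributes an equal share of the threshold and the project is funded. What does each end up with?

Equal share of the threshold: 117/9 = 13.
At this profile no one gains by cutting their contribution: any cut drops the total below 117, the project is cancelled, contributions are refunded, and the deviator ends with 21, which is less than 21 − 13 + 46 = 54. Contributing more than 13 just wastes the excess. So contributing exactly 13 is a best response.
Each player's payoff: 21 − 13 + 46 = 54.

54 million dollars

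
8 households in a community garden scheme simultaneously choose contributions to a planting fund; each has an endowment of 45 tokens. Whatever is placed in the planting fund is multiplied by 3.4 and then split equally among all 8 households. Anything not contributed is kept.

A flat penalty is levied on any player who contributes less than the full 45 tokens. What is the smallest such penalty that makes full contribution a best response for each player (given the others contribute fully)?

25.88 tokens

Given the others contribute fully, the best deviation is to contribute 0 (any partial contribution still incurs the fine and gives up units whose private return 0.4250 is below 1).
Deviating from 45 to 0 saves 45 tokens but forfeits the deviator's share of the drop in the planting fund: 3.4/8 × 45 = 19.12.
So the deviation gain is 45 − 19.12 = 25.88, and the fine must be at least 25.88 tokens to wipe it out.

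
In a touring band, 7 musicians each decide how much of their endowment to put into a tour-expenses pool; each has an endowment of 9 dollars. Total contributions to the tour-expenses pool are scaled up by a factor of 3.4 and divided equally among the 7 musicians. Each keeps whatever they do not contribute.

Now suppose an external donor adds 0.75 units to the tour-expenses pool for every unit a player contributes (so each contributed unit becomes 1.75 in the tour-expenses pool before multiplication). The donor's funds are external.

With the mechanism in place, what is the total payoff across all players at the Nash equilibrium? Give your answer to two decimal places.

63.00 dollars

The effective private return is 3.4 × 1.75 / 7 = 0.8500, which is still under 1, so the mechanism doesn't change anyone's dominant strategy: zero contribution.
At the Nash equilibrium no one contributes; group total payoff = 7 × 9 = 63.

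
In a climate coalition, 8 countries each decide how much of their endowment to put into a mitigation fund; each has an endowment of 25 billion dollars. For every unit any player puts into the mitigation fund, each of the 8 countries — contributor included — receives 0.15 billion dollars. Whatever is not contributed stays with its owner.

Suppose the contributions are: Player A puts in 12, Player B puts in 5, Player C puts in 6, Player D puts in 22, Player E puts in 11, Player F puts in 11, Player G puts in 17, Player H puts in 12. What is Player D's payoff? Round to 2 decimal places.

Total contributed: 12 + 5 + 6 + 22 + 11 + 11 + 17 + 12 = 96.
Each receives 0.15 × 96 = 14.40 from the mitigation fund.
Player D keeps 25 − 22 = 3, so Player D's payoff is 3 + 14.40 = 17.40.

17.40 billion dollars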